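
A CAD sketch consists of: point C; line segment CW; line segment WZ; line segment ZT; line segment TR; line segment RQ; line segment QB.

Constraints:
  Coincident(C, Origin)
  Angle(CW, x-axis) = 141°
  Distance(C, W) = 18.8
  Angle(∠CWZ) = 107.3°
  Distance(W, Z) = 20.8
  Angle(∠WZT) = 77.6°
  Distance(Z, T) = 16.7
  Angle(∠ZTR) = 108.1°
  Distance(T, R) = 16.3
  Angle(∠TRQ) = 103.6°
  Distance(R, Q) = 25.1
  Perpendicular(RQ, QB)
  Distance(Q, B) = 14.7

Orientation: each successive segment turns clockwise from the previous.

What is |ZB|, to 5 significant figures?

17.753

∠TRQ = 103.6° gives RQ at 177.60° from the x-axis; with |RQ| = 25.1, Q = (-22.662, 7.1770). The perpendicularity gives QB at right angles to RQ, so QB runs at 87.600°; with |QB| = 14.7, B = (-22.046, 21.864). Then |ZB| = |B − Z| = 17.753.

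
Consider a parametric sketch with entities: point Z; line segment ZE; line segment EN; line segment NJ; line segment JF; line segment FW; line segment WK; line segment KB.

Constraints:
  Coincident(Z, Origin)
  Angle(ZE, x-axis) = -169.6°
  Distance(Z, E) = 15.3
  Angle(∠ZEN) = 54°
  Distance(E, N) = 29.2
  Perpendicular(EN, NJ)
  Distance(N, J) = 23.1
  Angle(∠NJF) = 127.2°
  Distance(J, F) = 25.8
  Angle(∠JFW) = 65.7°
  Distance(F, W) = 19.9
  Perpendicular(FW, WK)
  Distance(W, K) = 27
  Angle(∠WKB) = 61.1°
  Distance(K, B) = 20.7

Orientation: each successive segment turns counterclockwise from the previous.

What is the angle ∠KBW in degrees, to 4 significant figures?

72.06°

Z is at the origin; ZE runs at -169.6° with length 15.3, so E = (-15.05, -2.762). ∠ZEN = 54.0° gives EN at -43.60° from the x-axis; with |EN| = 29.2, N = (6.097, -22.90). EN ⟂ NJ, so NJ runs at 46.40°; with |NJ| = 23.1, J = (22.03, -6.170). ∠NJF = 127.2° gives JF at 99.20° from the x-axis; with |JF| = 25.8, F = (17.90, 19.30). ∠JFW = 65.7° gives FW at -146.5° from the x-axis; with |FW| = 19.9, W = (1.308, 8.314). FW is perpendicular to WK, so WK runs at -56.50°; with |WK| = 27.0, K = (16.21, -14.20). ∠WKB = 61.1° gives KB at 62.40° from the x-axis; with |KB| = 20.7, B = (25.80, 4.144). Then cos ∠KBW = BK·BW / (|BK||BW|), giving 72.06°.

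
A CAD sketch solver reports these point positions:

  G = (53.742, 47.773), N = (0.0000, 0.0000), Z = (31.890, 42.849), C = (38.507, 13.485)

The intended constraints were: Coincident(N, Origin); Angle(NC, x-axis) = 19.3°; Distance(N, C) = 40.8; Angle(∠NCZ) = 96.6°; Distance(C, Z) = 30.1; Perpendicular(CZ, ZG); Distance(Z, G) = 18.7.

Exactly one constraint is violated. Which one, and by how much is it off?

Distance(Z, G) = 18.7 — off by 3.70.

N = (0.00, 0.00) ✓; NC at 19.30° ✓; |NC| = 40.80 ✓; ∠NCZ = 96.60° ✓; |CZ| = 30.10 ✓; ∠(CZ, ZG) = 90.00° ✓; |ZG| = 22.40 ✗.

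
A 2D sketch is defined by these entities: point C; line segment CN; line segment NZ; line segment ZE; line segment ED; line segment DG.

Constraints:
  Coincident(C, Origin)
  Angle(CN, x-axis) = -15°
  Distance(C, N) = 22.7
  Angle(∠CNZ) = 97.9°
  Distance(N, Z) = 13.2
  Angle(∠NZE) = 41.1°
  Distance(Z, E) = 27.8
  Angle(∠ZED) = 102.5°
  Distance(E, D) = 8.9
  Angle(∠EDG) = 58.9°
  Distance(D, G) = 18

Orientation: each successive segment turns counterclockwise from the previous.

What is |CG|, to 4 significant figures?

17.08

∠ZED = 102.5° gives ED at -76.50° from the x-axis; with |ED| = 8.9, D = (4.154, -14.56). ∠EDG = 58.9° gives DG at 44.60° from the x-axis; with |DG| = 18.0, G = (16.97, -1.918). Then |CG| = |G − C| = 17.08.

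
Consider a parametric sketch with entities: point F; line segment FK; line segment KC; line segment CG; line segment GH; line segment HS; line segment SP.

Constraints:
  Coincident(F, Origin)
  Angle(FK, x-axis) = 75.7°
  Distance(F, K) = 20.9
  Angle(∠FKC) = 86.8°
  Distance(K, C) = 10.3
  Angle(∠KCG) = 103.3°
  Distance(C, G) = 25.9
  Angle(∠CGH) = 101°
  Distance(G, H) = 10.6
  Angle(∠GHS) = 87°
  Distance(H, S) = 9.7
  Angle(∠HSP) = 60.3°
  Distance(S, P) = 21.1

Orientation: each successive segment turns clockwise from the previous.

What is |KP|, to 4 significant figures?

33.63

F is at the origin; FK runs at 75.7° with length 20.9, so K = (5.162, 20.25). ∠FKC = 86.8° gives KC at -17.50° from the x-axis; with |KC| = 10.3, C = (14.99, 17.16). ∠KCG = 103.3° gives CG at -94.20° from the x-axis; with |CG| = 25.9, G = (13.09, -8.675). ∠CGH = 101.0° gives GH at -173.2° from the x-axis; with |GH| = 10.6, H = (2.563, -9.930). ∠GHS = 87.0° gives HS at 93.80° from the x-axis; with |HS| = 9.7, S = (1.920, -0.2517). ∠HSP = 60.3° gives SP at -25.90° from the x-axis; with |SP| = 21.1, P = (20.90, -9.468). Then |KP| = |P − K| = 33.63.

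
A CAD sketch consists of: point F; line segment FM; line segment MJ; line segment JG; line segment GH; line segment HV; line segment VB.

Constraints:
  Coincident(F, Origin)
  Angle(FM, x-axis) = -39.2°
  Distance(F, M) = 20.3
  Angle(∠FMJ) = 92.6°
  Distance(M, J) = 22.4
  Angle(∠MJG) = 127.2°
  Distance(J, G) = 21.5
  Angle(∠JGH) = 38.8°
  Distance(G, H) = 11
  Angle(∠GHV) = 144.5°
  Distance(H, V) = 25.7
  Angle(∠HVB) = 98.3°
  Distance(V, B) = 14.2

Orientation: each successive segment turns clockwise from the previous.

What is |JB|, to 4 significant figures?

16.54

F is at the origin; FM runs at -39.2° with length 20.3, so M = (15.73, -12.83). ∠FMJ = 92.6° gives MJ at -126.6° from the x-axis; with |MJ| = 22.4, J = (2.376, -30.81). ∠MJG = 127.2° gives JG at -179.4° from the x-axis; with |JG| = 21.5, G = (-19.12, -31.04). ∠JGH = 38.8° gives GH at 39.40° from the x-axis; with |GH| = 11.0, H = (-10.62, -24.06). ∠GHV = 144.5° gives HV at 3.900° from the x-axis; with |HV| = 25.7, V = (15.02, -22.31). ∠HVB = 98.3° gives VB at -77.80° from the x-axis; with |VB| = 14.2, B = (18.02, -36.19). Then |JB| = |B − J| = 16.54.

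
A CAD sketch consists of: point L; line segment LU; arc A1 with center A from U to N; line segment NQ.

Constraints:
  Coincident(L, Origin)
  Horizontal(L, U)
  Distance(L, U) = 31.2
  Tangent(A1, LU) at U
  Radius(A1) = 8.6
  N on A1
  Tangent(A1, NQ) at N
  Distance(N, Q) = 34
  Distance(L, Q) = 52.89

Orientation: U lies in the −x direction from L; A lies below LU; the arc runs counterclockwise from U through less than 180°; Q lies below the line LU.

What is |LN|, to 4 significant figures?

40.96

Checks: |AN| = 8.600 ✓; ∠(AN, NQ) = 90.00° ✓; |NQ| = 34.00 ✓; |LQ| = 52.89 ✓.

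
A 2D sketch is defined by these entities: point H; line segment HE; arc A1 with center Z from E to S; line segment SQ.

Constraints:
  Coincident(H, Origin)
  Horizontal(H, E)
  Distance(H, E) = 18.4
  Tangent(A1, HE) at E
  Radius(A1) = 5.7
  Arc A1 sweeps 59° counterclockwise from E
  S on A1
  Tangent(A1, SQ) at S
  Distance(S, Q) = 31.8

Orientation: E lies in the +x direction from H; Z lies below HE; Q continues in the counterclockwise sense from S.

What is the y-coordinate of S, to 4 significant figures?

-2.764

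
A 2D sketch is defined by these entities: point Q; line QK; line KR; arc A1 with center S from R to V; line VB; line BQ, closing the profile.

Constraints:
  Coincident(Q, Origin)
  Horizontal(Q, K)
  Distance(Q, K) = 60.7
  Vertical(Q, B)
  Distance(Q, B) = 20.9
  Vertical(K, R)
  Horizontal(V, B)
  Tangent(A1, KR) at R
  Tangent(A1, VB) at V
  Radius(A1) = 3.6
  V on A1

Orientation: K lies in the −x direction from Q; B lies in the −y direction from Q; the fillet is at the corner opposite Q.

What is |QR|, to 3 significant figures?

63.1

Q is at the origin; QK is horizontal with |QK| = 60.7 and K on the −x side, so K = (-60.7, 0.00). QB is vertical with |QB| = 20.9 and B on the −y side, so B = (0.00, -20.9). The virtual corner opposite Q is at (-60.7, -20.9). Tangency of A1 to KR means the radius SR is perpendicular to KR and tangency of A1 to VB means the radius SV is perpendicular to VB, with radius 3.6, so the center S sits 3.6 in from both sides at S = (-57.1, -17.3). That places the tangent points at R = (-60.7, -17.3) on KR and V = (-57.1, -20.9) on VB. Then |QR| = |R − Q| = 63.1.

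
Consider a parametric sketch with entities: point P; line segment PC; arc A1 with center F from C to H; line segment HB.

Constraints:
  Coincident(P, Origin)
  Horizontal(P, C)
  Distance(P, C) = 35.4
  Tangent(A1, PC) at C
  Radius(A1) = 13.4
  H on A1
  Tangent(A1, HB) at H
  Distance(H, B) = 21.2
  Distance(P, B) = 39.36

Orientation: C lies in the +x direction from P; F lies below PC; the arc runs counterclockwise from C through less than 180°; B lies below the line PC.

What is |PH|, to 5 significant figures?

25.305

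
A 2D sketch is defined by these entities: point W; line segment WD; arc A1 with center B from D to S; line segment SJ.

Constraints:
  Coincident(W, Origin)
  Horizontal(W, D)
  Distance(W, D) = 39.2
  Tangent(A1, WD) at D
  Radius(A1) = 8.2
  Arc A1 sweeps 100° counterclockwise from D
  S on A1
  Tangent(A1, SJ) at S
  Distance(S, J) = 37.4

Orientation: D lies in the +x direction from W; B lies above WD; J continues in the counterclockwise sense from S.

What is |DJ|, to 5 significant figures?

46.483

On A1, D sits at bearing -90° from B; a 100° counterclockwise sweep puts S at bearing 10°, so S = B + 8.2·(cos 10°, sin 10°) = (47.275, 9.6239). Tangency of A1 to SJ means the radius BS is perpendicular to SJ, so SJ runs along (−sin 10°, cos 10°); with |SJ| = 37.4, J = (40.781, 46.456). Then |DJ| = |J − D| = 46.483.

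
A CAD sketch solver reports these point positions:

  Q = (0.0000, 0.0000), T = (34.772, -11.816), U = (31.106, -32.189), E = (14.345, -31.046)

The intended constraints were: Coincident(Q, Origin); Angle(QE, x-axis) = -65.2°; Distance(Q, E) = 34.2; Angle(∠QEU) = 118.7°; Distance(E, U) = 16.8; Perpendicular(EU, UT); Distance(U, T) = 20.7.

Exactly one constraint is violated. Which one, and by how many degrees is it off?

Perpendicular(EU, UT) — off by 6.30°.

Q = (0.00, 0.00) ✓; QE at -65.20° ✓; |QE| = 34.20 ✓; ∠QEU = 118.7° ✓; |EU| = 16.80 ✓; ∠(EU, UT) = 83.70° ✗; |UT| = 20.70 ✓.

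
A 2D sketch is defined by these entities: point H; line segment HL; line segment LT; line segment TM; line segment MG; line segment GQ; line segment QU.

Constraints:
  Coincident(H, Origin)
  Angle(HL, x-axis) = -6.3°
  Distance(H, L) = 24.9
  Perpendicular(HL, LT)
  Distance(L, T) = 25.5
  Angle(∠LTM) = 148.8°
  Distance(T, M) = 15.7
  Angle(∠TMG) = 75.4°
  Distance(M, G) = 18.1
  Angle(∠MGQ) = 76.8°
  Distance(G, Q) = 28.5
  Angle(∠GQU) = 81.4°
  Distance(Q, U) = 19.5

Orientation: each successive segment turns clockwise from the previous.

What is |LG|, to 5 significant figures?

33.229

∠LTM = 148.8° gives TM at -127.50° from the x-axis; with |TM| = 15.7, M = (12.394, -40.534). ∠TMG = 75.4° gives MG at 127.90° from the x-axis; with |MG| = 18.1, G = (1.2753, -26.252). Then |LG| = |G − L| = 33.229.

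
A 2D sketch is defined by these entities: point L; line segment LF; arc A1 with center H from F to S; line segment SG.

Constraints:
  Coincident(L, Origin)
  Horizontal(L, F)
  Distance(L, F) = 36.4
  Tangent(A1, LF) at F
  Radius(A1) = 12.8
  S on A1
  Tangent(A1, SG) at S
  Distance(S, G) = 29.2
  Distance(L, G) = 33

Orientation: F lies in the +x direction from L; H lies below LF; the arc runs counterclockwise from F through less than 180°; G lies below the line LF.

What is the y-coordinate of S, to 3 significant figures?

-6.24

L is at the origin; L and F share the same y with |LF| = 36.4 and F on the +x side, so F = (36.4, 0.00). Tangency of A1 to LF means the radius HF is perpendicular to LF, so H = F + (0, -12.8) = (36.4, -12.8). Since HS ⟂ SG (tangency), |HG| = √(12.8² + 29.2²) = 31.9 regardless of where S sits on A1. So G lies on both circle(L, 33.0) and circle(H, 31.9); the below-LF intersection is G = (10.4, -31.3). S is the foot of the tangent from G: S = (25.4, -6.24).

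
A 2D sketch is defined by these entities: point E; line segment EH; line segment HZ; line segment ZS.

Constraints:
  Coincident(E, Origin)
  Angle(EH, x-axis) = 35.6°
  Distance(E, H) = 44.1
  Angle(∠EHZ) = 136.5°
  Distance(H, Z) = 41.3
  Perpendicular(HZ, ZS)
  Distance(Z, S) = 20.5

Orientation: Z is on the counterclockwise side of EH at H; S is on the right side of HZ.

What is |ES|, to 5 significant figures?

89.206

E is at the origin; EH runs at 35.6° with length 44.1, so H = 44.1·(cos 35.6°, sin 35.6°) = (35.858, 25.672). ∠EHZ = 136.5°, so HZ runs at 35.6° + (180° − 136.5°) = 79.100° from the x-axis; with |HZ| = 41.3, Z = H + 41.3·(cos 79.100°, sin 79.100°) = (43.667, 66.227). HZ is perpendicular to ZS; with |ZS| = 20.5 on the right of HZ, S = Z + 20.5·(0.98196, -0.18910) = (63.798, 62.350). Then |ES| = |S − E| = 89.206.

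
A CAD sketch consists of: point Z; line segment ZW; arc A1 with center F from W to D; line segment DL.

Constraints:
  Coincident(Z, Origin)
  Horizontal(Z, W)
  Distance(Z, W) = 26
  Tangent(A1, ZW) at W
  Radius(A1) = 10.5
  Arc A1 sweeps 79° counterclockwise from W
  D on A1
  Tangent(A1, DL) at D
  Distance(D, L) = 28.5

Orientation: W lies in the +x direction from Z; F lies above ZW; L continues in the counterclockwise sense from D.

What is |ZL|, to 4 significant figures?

55.43

Z is at the origin; Z and W share the same y with |ZW| = 26.0 and W on the +x side, so W = (26.00, 0.000). Tangency of A1 to ZW means the radius FW is perpendicular to ZW, so F = W + (0, 10.5) = (26.00, 10.50). On A1, W sits at bearing -90° from F; a 79° counterclockwise sweep puts D at bearing -11°, so D = F + 10.5·(cos -11°, sin -11°) = (36.31, 8.497). Since A1 is tangent to DL there, FD ⟂ DL, so DL runs along (−sin -11°, cos -11°); with |DL| = 28.5, L = (41.75, 36.47). Then |ZL| = |L − Z| = 55.43.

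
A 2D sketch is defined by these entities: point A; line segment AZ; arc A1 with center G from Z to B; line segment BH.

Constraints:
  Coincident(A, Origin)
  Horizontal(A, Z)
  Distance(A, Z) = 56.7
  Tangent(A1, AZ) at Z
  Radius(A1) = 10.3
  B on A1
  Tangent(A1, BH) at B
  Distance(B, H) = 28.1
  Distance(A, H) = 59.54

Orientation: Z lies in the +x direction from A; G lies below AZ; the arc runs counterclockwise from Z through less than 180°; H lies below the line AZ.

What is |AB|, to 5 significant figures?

47.479

Checks: A.y = 0.00, Z.y = 0.00 ✓; |GB| = 10.30 ✓; ∠(GB, BH) = 90.00° ✓; |BH| = 28.10 ✓; |AH| = 59.54 ✓.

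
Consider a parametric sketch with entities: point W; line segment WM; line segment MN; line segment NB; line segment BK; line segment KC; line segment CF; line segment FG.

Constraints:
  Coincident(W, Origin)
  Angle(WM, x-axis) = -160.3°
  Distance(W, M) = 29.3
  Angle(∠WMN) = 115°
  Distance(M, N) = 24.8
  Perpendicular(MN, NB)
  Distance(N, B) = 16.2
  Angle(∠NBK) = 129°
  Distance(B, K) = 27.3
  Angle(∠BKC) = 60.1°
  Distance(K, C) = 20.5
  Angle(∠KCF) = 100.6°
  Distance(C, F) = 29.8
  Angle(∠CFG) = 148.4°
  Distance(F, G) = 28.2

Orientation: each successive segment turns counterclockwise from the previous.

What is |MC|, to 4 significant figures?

13.14

W is at the origin; WM runs at -160.3° with length 29.3, so M = (-27.59, -9.877). ∠WMN = 115.0° gives MN at -95.30° from the x-axis; with |MN| = 24.8, N = (-29.88, -34.57). MN is perpendicular to NB, so NB runs at -5.300°; with |NB| = 16.2, B = (-13.75, -36.07). ∠NBK = 129.0° gives BK at 45.70° from the x-axis; with |BK| = 27.3, K = (5.322, -16.53). ∠BKC = 60.1° gives KC at 165.6° from the x-axis; with |KC| = 20.5, C = (-14.53, -11.43). Then |MC| = |C − M| = 13.14.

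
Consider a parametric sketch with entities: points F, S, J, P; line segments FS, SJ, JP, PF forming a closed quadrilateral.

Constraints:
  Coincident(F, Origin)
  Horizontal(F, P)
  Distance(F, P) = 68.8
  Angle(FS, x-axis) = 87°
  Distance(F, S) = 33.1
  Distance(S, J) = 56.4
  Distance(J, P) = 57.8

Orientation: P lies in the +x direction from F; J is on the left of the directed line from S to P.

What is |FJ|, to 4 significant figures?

77.16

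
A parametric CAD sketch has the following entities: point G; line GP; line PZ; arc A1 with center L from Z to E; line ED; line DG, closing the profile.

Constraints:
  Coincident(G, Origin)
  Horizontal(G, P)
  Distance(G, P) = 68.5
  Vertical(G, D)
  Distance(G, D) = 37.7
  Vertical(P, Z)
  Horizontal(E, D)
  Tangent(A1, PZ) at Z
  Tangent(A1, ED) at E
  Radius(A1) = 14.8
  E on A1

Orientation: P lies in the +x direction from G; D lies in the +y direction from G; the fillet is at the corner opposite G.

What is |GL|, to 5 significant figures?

58.379

G is at the origin; GP is horizontal with |GP| = 68.5 and P on the +x side, so P = (68.500, 0.0000). G and D share the same x with |GD| = 37.7 and D on the +y side, so D = (0.0000, 37.700). The virtual corner opposite G is at (68.500, 37.700). Since A1 is tangent to PZ there, LZ ⟂ PZ and since A1 is tangent to ED there, LE ⟂ ED, with radius 14.8, so the center L sits 14.8 in from both sides at L = (53.700, 22.900). Then |GL| = |L − G| = 58.379.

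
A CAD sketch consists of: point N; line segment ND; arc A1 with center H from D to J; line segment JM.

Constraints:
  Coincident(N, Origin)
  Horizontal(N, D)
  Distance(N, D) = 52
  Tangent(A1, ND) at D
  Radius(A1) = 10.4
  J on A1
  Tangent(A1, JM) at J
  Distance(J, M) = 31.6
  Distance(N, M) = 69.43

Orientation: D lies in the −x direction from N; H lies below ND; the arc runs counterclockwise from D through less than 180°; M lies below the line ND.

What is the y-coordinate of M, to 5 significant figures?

-43.605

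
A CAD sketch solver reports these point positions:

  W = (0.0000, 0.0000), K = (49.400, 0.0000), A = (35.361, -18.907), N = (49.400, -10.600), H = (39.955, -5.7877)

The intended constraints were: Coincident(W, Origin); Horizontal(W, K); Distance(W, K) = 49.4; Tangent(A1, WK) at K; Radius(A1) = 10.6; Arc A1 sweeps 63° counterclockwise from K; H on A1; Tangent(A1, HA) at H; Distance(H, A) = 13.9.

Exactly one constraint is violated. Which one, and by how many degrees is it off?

Tangent(A1, HA) at H — off by 7.70°.

W = (0.00, 0.00) ✓; W.y = 0.00, K.y = 0.00 ✓; |WK| = 49.40 ✓; ∠(NK, KW) = 90.00° ✓; |NK| = 10.60 ✓; bearing(N→H) − bearing(N→K) = 63.00° ✓; |NH| = 10.60 ✓; ∠(NH, HA) = 82.30° ✗; |HA| = 13.90 ✓.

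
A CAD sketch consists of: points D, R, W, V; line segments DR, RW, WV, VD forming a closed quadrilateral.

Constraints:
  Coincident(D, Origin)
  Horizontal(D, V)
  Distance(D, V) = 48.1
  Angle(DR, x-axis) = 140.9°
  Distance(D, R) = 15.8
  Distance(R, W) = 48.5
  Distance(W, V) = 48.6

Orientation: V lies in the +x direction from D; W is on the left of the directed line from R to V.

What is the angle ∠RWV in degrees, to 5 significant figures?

78.109°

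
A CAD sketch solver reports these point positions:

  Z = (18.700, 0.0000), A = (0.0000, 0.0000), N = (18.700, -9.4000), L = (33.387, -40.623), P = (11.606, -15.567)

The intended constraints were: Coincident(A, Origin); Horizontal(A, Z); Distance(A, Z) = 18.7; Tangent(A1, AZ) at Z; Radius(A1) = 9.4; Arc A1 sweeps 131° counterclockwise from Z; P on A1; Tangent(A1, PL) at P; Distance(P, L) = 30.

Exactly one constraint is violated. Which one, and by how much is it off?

Distance(P, L) = 30 — off by 3.20.

A = (0.00, 0.00) ✓; A.y = 0.00, Z.y = 0.00 ✓; |AZ| = 18.70 ✓; ∠(NZ, ZA) = 90.00° ✓; |NZ| = 9.400 ✓; bearing(N→P) − bearing(N→Z) = 131.0° ✓; |NP| = 9.400 ✓; ∠(NP, PL) = 90.00° ✓; |PL| = 33.20 ✗.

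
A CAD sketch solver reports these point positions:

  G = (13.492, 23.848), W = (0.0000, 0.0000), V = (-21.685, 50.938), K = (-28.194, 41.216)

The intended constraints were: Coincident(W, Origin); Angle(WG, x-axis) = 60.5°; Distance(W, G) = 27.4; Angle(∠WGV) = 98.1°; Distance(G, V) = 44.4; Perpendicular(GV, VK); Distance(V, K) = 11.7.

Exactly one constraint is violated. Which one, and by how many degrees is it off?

Perpendicular(GV, VK) — off by 3.80°.

W = (0.00, 0.00) ✓; WG at 60.50° ✓; |WG| = 27.40 ✓; ∠WGV = 98.10° ✓; |GV| = 44.40 ✓; ∠(GV, VK) = 93.80° ✗; |VK| = 11.70 ✓.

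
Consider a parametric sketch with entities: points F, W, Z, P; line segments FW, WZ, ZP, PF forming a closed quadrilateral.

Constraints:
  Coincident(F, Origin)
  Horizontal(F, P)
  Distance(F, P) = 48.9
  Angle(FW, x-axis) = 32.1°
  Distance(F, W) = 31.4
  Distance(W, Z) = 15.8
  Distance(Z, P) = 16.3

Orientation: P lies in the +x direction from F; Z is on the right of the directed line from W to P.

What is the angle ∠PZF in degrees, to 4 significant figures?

168.8°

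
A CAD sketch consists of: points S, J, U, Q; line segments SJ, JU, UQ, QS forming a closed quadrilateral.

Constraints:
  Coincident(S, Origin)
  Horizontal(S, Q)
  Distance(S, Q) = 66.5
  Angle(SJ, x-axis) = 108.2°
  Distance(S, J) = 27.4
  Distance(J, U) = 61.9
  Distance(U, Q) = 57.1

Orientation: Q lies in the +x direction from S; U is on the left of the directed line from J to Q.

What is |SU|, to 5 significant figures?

71.204

S is at the origin; SQ is horizontal with |SQ| = 66.5 and Q in +x, so Q = (66.5, 0). SJ runs at 108.2° with |SJ| = 27.4, so J = (-8.5580, 26.029). U is determined by |JU| = 61.9 and |UQ| = 57.1 together: it lies at the intersection of circle(J, 61.9) and circle(Q, 57.1). With |JQ| = 79.443, the foot of the radical line on JQ is 43.317 from J and the perpendicular offset is √(61.9² − 43.317²) = 44.219. Taking the left-of-JQ solution: U = (46.856, 53.614).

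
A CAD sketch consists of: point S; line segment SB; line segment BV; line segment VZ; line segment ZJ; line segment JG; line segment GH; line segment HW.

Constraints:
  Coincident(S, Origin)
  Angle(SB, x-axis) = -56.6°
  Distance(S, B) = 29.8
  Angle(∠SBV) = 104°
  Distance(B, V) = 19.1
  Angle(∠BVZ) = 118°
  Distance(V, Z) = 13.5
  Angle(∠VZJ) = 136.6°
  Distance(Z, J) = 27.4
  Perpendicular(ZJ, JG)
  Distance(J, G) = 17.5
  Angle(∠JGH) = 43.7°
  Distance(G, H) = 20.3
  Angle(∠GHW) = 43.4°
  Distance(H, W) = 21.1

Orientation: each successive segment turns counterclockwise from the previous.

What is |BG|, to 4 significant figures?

33.71

S is at the origin; SB runs at -56.6° with length 29.8, so B = (16.40, -24.88). ∠SBV = 104.0° gives BV at 19.40° from the x-axis; with |BV| = 19.1, V = (34.42, -18.53). ∠BVZ = 118.0° gives VZ at 81.40° from the x-axis; with |VZ| = 13.5, Z = (36.44, -5.186). ∠VZJ = 136.6° gives ZJ at 124.8° from the x-axis; with |ZJ| = 27.4, J = (20.80, 17.31). The perpendicularity gives JG at right angles to ZJ, so JG runs at -145.2°; with |JG| = 17.5, G = (6.431, 7.326). Then |BG| = |G − B| = 33.71.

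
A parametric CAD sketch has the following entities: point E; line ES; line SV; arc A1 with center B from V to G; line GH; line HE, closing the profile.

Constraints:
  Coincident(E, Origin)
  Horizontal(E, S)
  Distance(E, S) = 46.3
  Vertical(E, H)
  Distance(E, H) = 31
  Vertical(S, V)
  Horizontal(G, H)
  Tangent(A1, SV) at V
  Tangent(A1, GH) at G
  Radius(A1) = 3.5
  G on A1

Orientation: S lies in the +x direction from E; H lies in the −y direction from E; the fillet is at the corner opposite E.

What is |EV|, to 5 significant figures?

53.851

The virtual corner opposite E is at (46.300, -31.000). Since A1 is tangent to SV there, BV ⟂ SV and since A1 is tangent to GH there, BG ⟂ GH, with radius 3.5, so the center B sits 3.5 in from both sides at B = (42.800, -27.500). That places the tangent points at V = (46.300, -27.500) on SV and G = (42.800, -31.000) on GH. Then |EV| = |V − E| = 53.851.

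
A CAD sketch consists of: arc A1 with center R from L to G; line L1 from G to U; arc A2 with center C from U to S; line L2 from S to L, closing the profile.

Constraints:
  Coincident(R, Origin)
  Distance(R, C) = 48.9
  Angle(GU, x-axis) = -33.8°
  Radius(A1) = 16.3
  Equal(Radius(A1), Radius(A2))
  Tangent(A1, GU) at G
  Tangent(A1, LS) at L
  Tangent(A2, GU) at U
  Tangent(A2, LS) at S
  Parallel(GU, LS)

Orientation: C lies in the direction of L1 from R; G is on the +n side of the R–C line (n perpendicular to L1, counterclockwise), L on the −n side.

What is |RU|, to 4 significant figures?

51.55

The slot axis is L1's direction at -33.8°, so u = (cos -33.8°, sin -33.8°) = (0.8310, -0.5563) and n = (−sin -33.8°, cos -33.8°) = (0.5563, 0.8310). R is at the origin and C lies 48.9 along u from R, so C = 48.9·u = (40.64, -27.20). Tangency of A1 to both parallel lines with radius 16.3 puts G and L at R ± 16.3·n: G = (9.068, 13.55), L = (-9.068, -13.55). Equal radii place U and S the same way about C: U = C + 16.3·n = (49.70, -13.66), S = C − 16.3·n = (31.57, -40.75). Then |RU| = |U − R| = 51.55.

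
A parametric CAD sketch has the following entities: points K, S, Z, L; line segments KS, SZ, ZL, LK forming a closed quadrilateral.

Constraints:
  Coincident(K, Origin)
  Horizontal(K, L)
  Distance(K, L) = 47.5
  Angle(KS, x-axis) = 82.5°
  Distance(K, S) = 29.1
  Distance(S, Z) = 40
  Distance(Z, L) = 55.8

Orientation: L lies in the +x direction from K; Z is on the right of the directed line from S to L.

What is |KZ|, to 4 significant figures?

12.11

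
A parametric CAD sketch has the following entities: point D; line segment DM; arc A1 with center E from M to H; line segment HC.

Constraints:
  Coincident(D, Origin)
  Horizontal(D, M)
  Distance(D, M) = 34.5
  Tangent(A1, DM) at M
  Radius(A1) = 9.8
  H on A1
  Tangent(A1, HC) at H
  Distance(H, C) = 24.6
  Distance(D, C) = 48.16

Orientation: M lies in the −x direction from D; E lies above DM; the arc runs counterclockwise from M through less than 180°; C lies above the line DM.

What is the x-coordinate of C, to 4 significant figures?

-31.83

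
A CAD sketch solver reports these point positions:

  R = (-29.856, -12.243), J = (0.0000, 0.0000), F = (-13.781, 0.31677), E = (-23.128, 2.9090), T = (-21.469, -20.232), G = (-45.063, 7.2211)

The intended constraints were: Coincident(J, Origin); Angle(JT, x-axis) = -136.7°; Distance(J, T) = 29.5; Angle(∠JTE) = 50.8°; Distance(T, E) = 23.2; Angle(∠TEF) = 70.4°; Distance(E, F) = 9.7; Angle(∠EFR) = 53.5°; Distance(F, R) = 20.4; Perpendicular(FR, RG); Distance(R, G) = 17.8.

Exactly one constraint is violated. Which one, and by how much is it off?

Distance(R, G) = 17.8 — off by 6.90.

J = (0.00, 0.00) ✓; JT at -136.7° ✓; |JT| = 29.50 ✓; ∠JTE = 50.80° ✓; |TE| = 23.20 ✓; ∠TEF = 70.40° ✓; |EF| = 9.700 ✓; ∠EFR = 53.50° ✓; |FR| = 20.40 ✓; ∠(FR, RG) = 90.00° ✓; |RG| = 24.70 ✗.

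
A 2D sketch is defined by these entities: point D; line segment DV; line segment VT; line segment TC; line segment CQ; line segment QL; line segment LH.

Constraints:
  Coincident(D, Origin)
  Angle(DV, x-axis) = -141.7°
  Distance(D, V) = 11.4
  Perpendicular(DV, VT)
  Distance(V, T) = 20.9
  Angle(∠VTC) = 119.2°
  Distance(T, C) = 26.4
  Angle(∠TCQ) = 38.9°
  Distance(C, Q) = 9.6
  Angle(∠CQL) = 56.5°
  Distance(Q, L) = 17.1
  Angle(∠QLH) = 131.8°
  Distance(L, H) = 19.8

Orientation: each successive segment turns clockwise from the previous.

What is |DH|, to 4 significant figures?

58.27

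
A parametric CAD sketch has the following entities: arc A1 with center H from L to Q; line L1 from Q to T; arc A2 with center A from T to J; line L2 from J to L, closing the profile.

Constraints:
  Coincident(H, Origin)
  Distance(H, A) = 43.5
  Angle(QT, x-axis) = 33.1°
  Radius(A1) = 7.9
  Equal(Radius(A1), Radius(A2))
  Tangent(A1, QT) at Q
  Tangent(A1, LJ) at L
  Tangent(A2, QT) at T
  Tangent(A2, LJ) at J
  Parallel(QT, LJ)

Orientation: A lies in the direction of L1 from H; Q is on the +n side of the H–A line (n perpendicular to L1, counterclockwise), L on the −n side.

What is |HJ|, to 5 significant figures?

44.212

Tangency of A1 to both parallel lines with radius 7.9 puts Q and L at H ± 7.9·n: Q = (-4.3142, 6.6180), L = (4.3142, -6.6180). Equal radii place T and J the same way about A: T = A + 7.9·n = (32.127, 30.373), J = A − 7.9·n = (40.755, 17.137). Then |HJ| = |J − H| = 44.212.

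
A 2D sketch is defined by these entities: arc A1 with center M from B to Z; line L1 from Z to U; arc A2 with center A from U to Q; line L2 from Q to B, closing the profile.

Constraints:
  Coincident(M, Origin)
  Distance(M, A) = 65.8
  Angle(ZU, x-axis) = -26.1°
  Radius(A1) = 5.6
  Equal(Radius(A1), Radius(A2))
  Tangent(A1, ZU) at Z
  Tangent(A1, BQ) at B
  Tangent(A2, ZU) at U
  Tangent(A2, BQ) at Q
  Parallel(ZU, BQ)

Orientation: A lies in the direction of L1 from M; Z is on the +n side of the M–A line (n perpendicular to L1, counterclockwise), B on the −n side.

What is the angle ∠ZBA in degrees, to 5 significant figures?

85.135°

M is at the origin and A lies 65.8 along u from M, so A = 65.8·u = (59.090, -28.948). Tangency of A1 to both parallel lines with radius 5.6 puts Z and B at M ± 5.6·n: Z = (2.4637, 5.0290), B = (-2.4637, -5.0290). Then cos ∠ZBA = BZ·BA / (|BZ||BA|), giving 85.135°.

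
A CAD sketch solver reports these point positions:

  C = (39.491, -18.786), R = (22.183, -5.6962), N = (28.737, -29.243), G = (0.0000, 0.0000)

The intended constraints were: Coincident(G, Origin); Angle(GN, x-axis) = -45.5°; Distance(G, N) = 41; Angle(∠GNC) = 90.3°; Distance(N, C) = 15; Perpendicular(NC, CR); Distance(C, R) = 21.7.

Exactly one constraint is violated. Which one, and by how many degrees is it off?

Perpendicular(NC, CR) — off by 8.70°.

G = (0.00, 0.00) ✓; GN at -45.50° ✓; |GN| = 41.00 ✓; ∠GNC = 90.30° ✓; |NC| = 15.00 ✓; ∠(NC, CR) = 98.70° ✗; |CR| = 21.70 ✓.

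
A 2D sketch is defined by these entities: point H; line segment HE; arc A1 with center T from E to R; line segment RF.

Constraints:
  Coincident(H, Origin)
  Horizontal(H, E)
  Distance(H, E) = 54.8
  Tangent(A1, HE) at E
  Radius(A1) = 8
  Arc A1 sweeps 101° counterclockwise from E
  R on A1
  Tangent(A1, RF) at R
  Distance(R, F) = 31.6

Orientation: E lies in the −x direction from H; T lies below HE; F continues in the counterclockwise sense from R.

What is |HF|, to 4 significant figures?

69.64

H is at the origin; H and E share the same y with |HE| = 54.8 and E on the −x side, so E = (-54.80, 0.000). Since A1 is tangent to HE there, TE ⟂ HE, so T = E + (0, -8) = (-54.80, -8.000). On A1, E sits at bearing 90° from T; a 101° counterclockwise sweep puts R at bearing 191°, so R = T + 8.0·(cos 191°, sin 191°) = (-62.65, -9.526). The tangent condition forces TR to be normal to RF, so RF runs along (−sin 191°, cos 191°); with |RF| = 31.6, F = (-56.62, -40.55). Then |HF| = |F − H| = 69.64.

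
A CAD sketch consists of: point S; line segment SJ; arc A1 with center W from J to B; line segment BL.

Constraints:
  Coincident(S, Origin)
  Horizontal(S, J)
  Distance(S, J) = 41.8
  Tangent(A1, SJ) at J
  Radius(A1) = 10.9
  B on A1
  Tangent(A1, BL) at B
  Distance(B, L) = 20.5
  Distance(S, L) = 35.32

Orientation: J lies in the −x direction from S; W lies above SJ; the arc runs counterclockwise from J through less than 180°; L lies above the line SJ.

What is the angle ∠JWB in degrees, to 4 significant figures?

68.14°

S is at the origin; S and J share the same y with |SJ| = 41.8 and J on the −x side, so J = (-41.80, 0.000). Since A1 is tangent to SJ there, WJ ⟂ SJ, so W = J + (0, 10.9) = (-41.80, 10.90). Since WB ⟂ BL (tangency), |WL| = √(10.9² + 20.5²) = 23.22 regardless of where B sits on A1. So L lies on both circle(S, 35.32) and circle(W, 23.22); the above-SJ intersection is L = (-24.05, 25.87). B is the foot of the tangent from L: B = (-31.68, 6.841).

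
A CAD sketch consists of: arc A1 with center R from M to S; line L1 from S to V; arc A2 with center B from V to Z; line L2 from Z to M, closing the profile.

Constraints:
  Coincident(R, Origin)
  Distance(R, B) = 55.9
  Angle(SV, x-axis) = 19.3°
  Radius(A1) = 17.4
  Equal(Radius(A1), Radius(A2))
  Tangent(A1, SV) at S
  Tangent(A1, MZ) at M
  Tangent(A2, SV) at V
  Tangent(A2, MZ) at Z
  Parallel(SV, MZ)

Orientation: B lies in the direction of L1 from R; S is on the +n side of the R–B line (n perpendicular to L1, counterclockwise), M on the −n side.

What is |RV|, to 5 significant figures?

58.545

The slot axis is L1's direction at 19.3°, so u = (cos 19.3°, sin 19.3°) = (0.94380, 0.33051) and n = (−sin 19.3°, cos 19.3°) = (-0.33051, 0.94380). R is at the origin and B lies 55.9 along u from R, so B = 55.9·u = (52.758, 18.476). Tangency of A1 to both parallel lines with radius 17.4 puts S and M at R ± 17.4·n: S = (-5.7510, 16.422), M = (5.7510, -16.422). Equal radii place V and Z the same way about B: V = B + 17.4·n = (47.008, 34.898), Z = B − 17.4·n = (58.509, 2.0536). Then |RV| = |V − R| = 58.545.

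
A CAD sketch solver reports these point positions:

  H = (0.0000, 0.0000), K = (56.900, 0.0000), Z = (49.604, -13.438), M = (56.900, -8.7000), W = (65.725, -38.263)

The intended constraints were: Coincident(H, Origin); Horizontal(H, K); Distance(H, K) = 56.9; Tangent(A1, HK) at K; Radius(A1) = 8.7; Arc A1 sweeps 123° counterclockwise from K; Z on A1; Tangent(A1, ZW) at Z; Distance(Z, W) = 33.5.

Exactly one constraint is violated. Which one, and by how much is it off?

Distance(Z, W) = 33.5 — off by 3.90.

H = (0.00, 0.00) ✓; H.y = 0.00, K.y = 0.00 ✓; |HK| = 56.90 ✓; ∠(MK, KH) = 90.00° ✓; |MK| = 8.700 ✓; bearing(M→Z) − bearing(M→K) = 123.0° ✓; |MZ| = 8.699 ✓; ∠(MZ, ZW) = 90.00° ✓; |ZW| = 29.60 ✗.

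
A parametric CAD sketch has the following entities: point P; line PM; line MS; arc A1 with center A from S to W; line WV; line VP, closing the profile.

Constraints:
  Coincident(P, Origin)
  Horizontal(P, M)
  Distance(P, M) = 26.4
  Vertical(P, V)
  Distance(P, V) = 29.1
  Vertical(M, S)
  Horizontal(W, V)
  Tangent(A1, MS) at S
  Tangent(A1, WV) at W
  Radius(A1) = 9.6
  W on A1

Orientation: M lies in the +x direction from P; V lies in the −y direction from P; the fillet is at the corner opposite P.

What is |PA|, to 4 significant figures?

25.74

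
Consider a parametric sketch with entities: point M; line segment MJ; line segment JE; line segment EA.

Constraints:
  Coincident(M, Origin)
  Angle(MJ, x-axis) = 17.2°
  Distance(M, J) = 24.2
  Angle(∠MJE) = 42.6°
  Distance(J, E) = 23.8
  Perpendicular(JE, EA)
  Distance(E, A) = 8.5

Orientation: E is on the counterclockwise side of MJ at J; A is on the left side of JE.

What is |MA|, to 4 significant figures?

9.896

∠MJE = 42.6°, so JE runs at 17.2° + (180° − 42.6°) = 154.6° from the x-axis; with |JE| = 23.8, E = J + 23.8·(cos 154.6°, sin 154.6°) = (1.618, 17.36). JE ⟂ EA; with |EA| = 8.5 on the left of JE, A = E + 8.5·(-0.4289, -0.9033) = (-2.028, 9.686). Then |MA| = |A − M| = 9.896.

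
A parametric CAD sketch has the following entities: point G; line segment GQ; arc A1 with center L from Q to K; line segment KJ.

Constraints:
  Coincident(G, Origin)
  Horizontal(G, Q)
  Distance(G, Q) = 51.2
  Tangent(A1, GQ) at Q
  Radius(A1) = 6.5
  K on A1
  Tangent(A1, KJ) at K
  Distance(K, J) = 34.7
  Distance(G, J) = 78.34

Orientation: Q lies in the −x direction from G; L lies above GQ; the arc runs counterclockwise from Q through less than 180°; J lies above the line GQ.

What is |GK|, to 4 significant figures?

47.53

Checks: |LK| = 6.500 ✓; ∠(LK, KJ) = 90.00° ✓; |KJ| = 34.70 ✓; |GJ| = 78.34 ✓.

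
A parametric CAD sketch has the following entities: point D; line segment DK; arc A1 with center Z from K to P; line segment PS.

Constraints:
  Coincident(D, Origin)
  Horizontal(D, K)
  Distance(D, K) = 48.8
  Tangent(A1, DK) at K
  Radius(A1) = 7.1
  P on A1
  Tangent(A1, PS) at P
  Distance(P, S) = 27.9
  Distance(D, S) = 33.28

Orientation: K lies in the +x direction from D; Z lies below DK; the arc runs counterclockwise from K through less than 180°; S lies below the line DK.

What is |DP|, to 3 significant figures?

43.7

Checks: |ZP| = 7.100 ✓; ∠(ZP, PS) = 90.00° ✓; |PS| = 27.90 ✓; |DS| = 33.28 ✓.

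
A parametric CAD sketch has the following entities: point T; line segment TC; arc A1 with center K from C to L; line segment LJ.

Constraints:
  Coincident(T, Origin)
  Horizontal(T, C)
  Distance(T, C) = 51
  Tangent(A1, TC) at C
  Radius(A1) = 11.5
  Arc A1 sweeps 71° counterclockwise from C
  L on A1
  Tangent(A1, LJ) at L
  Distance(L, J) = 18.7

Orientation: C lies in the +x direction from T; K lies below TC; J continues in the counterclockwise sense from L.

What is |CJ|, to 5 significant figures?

30.574

On A1, C sits at bearing 90° from K; a 71° counterclockwise sweep puts L at bearing 161°, so L = K + 11.5·(cos 161°, sin 161°) = (40.127, -7.7560). Tangency of A1 to LJ means the radius KL is perpendicular to LJ, so LJ runs along (−sin 161°, cos 161°); with |LJ| = 18.7, J = (34.038, -25.437). Then |CJ| = |J − C| = 30.574.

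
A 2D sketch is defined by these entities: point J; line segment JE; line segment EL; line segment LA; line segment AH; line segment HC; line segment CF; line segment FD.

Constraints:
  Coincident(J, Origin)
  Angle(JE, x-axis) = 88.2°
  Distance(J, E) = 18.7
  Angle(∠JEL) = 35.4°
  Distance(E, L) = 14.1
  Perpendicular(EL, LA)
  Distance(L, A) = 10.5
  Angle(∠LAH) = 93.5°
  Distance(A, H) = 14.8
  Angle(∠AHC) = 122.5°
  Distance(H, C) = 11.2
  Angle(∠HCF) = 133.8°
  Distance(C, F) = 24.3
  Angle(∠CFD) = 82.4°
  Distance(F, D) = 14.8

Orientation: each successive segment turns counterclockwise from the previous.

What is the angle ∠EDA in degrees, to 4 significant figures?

39.29°

J is at the origin; JE runs at 88.2° with length 18.7, so E = (0.5874, 18.69). ∠JEL = 35.4° gives EL at -127.2° from the x-axis; with |EL| = 14.1, L = (-7.937, 7.460). The perpendicularity gives LA at right angles to EL, so LA runs at -37.20°; with |LA| = 10.5, A = (0.4261, 1.111). ∠LAH = 93.5° gives AH at 49.30° from the x-axis; with |AH| = 14.8, H = (10.08, 12.33). ∠AHC = 122.5° gives HC at 106.8° from the x-axis; with |HC| = 11.2, C = (6.840, 23.05). ∠HCF = 133.8° gives CF at 153.0° from the x-axis; with |CF| = 24.3, F = (-14.81, 34.09). ∠CFD = 82.4° gives FD at -109.4° from the x-axis; with |FD| = 14.8, D = (-19.73, 20.13). Then cos ∠EDA = DE·DA / (|DE||DA|), giving 39.29°.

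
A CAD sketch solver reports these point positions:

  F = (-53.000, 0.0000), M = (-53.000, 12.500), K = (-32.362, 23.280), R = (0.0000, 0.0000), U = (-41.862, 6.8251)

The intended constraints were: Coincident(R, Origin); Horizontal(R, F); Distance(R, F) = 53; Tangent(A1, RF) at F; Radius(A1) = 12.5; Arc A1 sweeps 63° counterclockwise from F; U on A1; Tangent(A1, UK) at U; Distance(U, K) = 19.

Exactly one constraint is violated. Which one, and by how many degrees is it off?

Tangent(A1, UK) at U — off by 3.00°.

R = (0.00, 0.00) ✓; R.y = 0.00, F.y = 0.00 ✓; |RF| = 53.00 ✓; ∠(MF, FR) = 90.00° ✓; |MF| = 12.50 ✓; bearing(M→U) − bearing(M→F) = 63.00° ✓; |MU| = 12.50 ✓; ∠(MU, UK) = 93.00° ✗; |UK| = 19.00 ✓.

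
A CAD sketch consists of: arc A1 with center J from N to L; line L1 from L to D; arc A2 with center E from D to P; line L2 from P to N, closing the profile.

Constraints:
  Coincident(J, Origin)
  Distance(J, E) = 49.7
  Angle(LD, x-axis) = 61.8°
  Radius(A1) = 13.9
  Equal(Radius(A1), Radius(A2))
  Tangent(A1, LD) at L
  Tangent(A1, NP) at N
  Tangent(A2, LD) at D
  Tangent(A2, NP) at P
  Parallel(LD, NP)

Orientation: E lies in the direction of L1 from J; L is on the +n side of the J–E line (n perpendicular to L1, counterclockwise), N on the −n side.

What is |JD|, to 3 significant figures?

51.6

The slot axis is L1's direction at 61.8°, so u = (cos 61.8°, sin 61.8°) = (0.473, 0.881) and n = (−sin 61.8°, cos 61.8°) = (-0.881, 0.473). J is at the origin and E lies 49.7 along u from J, so E = 49.7·u = (23.5, 43.8). Tangency of A1 to both parallel lines with radius 13.9 puts L and N at J ± 13.9·n: L = (-12.3, 6.57), N = (12.3, -6.57). Equal radii place D and P the same way about E: D = E + 13.9·n = (11.2, 50.4), P = E − 13.9·n = (35.7, 37.2). Then |JD| = |D − J| = 51.6.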